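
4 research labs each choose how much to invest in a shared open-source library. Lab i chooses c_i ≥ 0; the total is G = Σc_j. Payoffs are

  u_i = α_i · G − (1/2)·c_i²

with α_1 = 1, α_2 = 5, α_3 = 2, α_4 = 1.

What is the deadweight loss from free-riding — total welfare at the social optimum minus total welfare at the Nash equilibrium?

Lab i's FOC: ∂u_i/∂c_i = α_i − c_i = 0, so c_i* = α_i.
NE contributions = (1, 5, 2, 1); G = 9.
W^NE = (Σα)·G − ½Σα_i² = 9² − ½·31 = 65.5.
Planner sets c_i = Σα_j = 9 for every i, so G^SO = 4·9 = 36.
W^SO = (Σα)·G^SO − ½·4·(Σα)² = (4/2)·9² = 162.
Deadweight loss = W^SO − W^NE = 96.5.

96.5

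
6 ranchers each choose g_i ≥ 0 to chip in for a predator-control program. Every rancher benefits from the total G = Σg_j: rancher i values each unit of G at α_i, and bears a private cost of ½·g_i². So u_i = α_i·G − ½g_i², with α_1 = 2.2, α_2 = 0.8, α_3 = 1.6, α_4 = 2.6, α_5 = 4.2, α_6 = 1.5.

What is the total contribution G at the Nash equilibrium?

Rancher i's FOC: ∂u_i/∂g_i = α_i − g_i = 0, so g_i* = α_i.
NE contributions = (2.2, 0.8, 1.6, 2.6, 4.2, 1.5); G = 12.9.

12.9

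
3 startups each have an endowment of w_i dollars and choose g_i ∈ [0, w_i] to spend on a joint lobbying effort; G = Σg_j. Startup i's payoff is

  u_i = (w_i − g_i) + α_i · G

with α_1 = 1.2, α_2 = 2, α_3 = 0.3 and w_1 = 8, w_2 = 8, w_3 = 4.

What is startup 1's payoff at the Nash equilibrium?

19.2

∂u_i/∂g_i = α_i − 1, so startup i contributes w_i if α_i > 1, else 0.
α_i > 1 for i ∈ {1, 2}; NE contributions (8, 8, 0), G = 16.
u_1 = (8 − 8) + 1.2·16 = 19.2.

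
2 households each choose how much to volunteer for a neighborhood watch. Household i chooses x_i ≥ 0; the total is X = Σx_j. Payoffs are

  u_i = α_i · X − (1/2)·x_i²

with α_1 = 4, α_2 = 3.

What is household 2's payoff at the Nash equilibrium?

Household i's FOC: ∂u_i/∂x_i = α_i − x_i = 0, so x_i* = α_i.
NE contributions = (4, 3); X = 7.
u_2 = α_2·X − ½·(x_2)² = 3·7 − ½·3² = 16.5.

16.5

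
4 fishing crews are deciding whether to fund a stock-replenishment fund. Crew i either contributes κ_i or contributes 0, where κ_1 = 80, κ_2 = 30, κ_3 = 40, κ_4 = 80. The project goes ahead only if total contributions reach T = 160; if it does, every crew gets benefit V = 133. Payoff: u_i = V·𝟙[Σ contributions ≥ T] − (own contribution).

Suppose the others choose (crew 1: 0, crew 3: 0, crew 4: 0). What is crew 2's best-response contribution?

0

Others' total = 0. Even contributing 30 gives 30 < 160: no benefit either way.
Best response: 0.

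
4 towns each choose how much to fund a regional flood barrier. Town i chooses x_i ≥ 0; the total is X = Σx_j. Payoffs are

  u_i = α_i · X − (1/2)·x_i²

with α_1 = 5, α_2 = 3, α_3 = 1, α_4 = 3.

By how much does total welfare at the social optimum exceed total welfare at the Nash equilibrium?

166

Town i's FOC: ∂u_i/∂x_i = α_i − x_i = 0, so x_i* = α_i.
NE contributions = (5, 3, 1, 3); X = 12.
W^NE = (Σα)·X − ½Σα_i² = 12² − ½·44 = 122.
Planner sets x_i = Σα_j = 12 for every i, so X^SO = 4·12 = 48.
W^SO = (Σα)·X^SO − ½·4·(Σα)² = (4/2)·12² = 288.
Deadweight loss = W^SO − W^NE = 166.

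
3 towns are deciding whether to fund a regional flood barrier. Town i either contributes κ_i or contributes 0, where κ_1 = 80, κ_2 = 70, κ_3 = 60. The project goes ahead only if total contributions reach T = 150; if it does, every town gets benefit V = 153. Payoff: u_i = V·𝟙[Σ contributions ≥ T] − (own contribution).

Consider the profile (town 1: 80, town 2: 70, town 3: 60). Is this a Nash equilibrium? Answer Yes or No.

No

Total = 210 ≥ 150: provided.
Town 1 (pledges 80, payoff 73): dropping to 0 → total 130, payoff 0. No gain.
Town 2 (pledges 70, payoff 83): dropping to 0 → total 140, payoff 0. No gain.
Town 3 (pledges 60, payoff 93): dropping to 0 → total 150, payoff 153. Profitable deviation.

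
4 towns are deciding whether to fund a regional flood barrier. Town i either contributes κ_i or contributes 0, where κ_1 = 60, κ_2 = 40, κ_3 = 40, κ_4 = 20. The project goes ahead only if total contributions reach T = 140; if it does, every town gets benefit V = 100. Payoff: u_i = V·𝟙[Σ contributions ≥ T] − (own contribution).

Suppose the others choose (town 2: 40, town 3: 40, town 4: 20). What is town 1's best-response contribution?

Others' total = 100. Contributing 60 brings total to 160 ≥ 140: gain V − κ_1 = 40.
Best response: 60.

60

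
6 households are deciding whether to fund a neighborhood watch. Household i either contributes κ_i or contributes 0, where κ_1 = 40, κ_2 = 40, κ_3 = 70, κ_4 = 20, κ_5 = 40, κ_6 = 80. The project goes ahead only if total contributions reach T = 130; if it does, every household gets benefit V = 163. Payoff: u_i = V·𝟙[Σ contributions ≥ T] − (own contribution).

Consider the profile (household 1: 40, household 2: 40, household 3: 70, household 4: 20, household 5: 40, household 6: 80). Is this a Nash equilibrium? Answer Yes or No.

No

Total = 290 ≥ 130: provided.
Household 1 (pledges 40, payoff 123): dropping to 0 → total 250, payoff 163. Profitable deviation.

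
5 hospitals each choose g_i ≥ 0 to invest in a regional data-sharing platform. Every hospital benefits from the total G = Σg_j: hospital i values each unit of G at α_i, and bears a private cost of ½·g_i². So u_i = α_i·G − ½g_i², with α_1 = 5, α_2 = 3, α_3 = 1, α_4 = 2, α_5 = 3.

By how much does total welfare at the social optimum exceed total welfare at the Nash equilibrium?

Hospital i's FOC: ∂u_i/∂g_i = α_i − g_i = 0, so g_i* = α_i.
NE contributions = (5, 3, 1, 2, 3); G = 14.
W^NE = (Σα)·G − ½Σα_i² = 14² − ½·48 = 172.
Planner sets g_i = Σα_j = 14 for every i, so G^SO = 5·14 = 70.
W^SO = (Σα)·G^SO − ½·5·(Σα)² = (5/2)·14² = 490.
Deadweight loss = W^SO − W^NE = 318.

318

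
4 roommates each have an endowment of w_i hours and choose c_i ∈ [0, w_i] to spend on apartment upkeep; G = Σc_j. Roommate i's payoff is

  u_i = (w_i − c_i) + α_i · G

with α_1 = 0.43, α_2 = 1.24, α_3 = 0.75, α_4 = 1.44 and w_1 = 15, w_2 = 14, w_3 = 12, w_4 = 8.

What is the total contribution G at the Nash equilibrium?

22

∂u_i/∂c_i = α_i − 1, so roommate i contributes w_i if α_i > 1, else 0.
α_i > 1 for i ∈ {2, 4}; NE contributions (0, 14, 0, 8), G = 22.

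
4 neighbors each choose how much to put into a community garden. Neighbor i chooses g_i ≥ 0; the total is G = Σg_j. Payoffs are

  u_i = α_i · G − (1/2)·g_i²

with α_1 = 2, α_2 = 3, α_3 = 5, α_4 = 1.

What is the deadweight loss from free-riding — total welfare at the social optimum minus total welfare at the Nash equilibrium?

Neighbor i's FOC: ∂u_i/∂g_i = α_i − g_i = 0, so g_i* = α_i.
NE contributions = (2, 3, 5, 1); G = 11.
W^NE = (Σα)·G − ½Σα_i² = 11² − ½·39 = 101.5.
Planner sets g_i = Σα_j = 11 for every i, so G^SO = 4·11 = 44.
W^SO = (Σα)·G^SO − ½·4·(Σα)² = (4/2)·11² = 242.
Deadweight loss = W^SO − W^NE = 140.5.

140.5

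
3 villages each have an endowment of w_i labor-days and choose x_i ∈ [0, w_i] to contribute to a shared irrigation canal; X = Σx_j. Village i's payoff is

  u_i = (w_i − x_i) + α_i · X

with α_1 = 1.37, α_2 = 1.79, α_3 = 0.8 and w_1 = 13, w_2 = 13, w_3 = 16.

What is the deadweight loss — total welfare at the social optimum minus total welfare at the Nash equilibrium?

∂u_i/∂x_i = α_i − 1, so village i contributes w_i if α_i > 1, else 0.
α_i > 1 for i ∈ {1, 2}; NE contributions (13, 13, 0), X = 26.
W^NE = Σw_i − X^NE + (Σα_i)·X^NE = 42 + 2.96·26 = 118.96.
Planner: ∂(Σu_j)/∂x_i = Σα_j − 1 = 2.96 > 0, so everyone contributes w_i; X^SO = 42, W^SO = 42 + 2.96·42 = 166.32.
Deadweight loss = 47.36.

47.36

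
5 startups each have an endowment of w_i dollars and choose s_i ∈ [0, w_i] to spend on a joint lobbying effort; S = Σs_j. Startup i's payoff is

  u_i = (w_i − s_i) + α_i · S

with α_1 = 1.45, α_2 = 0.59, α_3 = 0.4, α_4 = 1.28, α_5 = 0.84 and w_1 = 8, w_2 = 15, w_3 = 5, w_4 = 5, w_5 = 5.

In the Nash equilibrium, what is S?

13

∂u_i/∂s_i = α_i − 1, so startup i contributes w_i if α_i > 1, else 0.
α_i > 1 for i ∈ {1, 4}; NE contributions (8, 0, 0, 5, 0), S = 13.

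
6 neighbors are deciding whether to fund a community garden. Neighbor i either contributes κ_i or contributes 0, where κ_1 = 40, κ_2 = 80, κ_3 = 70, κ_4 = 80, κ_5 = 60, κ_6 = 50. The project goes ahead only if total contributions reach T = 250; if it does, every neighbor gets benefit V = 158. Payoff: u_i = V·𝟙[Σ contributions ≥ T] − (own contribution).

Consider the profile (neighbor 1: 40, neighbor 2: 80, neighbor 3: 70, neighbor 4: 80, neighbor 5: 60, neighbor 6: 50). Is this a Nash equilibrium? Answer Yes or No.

Total = 380 ≥ 250: provided.
Neighbor 1 (pledges 40, payoff 118): dropping to 0 → total 340, payoff 158. Profitable deviation.

No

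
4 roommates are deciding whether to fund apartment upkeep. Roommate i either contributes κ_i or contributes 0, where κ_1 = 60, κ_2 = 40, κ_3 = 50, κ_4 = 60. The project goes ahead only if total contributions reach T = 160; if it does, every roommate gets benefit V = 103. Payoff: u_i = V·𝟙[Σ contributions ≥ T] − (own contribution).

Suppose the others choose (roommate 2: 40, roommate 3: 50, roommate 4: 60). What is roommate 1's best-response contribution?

60

Others' total = 150. Contributing 60 brings total to 210 ≥ 160: gain V − κ_1 = 43.
Best response: 60.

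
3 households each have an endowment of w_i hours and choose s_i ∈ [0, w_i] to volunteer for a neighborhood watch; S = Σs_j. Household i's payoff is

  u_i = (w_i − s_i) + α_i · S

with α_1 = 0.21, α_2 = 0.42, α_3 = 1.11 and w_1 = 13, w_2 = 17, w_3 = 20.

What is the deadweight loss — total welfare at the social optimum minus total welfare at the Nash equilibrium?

∂u_i/∂s_i = α_i − 1, so household i contributes w_i if α_i > 1, else 0.
α_i > 1 for i ∈ {3}; NE contributions (0, 0, 20), S = 20.
W^NE = Σw_i − S^NE + (Σα_i)·S^NE = 50 + 0.74·20 = 64.8.
Planner: ∂(Σu_j)/∂s_i = Σα_j − 1 = 0.74 > 0, so everyone contributes w_i; S^SO = 50, W^SO = 50 + 0.74·50 = 87.
Deadweight loss = 22.2.

22.2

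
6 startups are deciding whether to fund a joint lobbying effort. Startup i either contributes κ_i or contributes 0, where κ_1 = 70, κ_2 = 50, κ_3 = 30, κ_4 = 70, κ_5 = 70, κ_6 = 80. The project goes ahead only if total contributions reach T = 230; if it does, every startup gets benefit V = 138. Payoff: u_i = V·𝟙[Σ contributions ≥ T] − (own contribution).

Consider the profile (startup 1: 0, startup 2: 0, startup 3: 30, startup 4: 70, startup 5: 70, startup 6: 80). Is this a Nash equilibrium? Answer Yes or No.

Total = 250 ≥ 230: provided.
Startup 1 (pledges 0, payoff 138): pledging 70 → total 320, payoff 68. No gain.
Startup 2 (pledges 0, payoff 138): pledging 50 → total 300, payoff 88. No gain.
Startup 3 (pledges 30, payoff 108): dropping to 0 → total 220, payoff 0. No gain.
Startup 4 (pledges 70, payoff 68): dropping to 0 → total 180, payoff 0. No gain.
Startup 5 (pledges 70, payoff 68): dropping to 0 → total 180, payoff 0. No gain.
Startup 6 (pledges 80, payoff 58): dropping to 0 → total 170, payoff 0. No gain.

Yes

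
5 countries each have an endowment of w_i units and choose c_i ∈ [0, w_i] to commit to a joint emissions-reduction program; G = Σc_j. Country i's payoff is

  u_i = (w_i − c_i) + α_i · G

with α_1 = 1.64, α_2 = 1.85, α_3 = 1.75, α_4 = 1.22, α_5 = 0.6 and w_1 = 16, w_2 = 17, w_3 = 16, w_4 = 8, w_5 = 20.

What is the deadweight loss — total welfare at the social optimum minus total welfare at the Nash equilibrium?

∂u_i/∂c_i = α_i − 1, so country i contributes w_i if α_i > 1, else 0.
α_i > 1 for i ∈ {1, 2, 3, 4}; NE contributions (16, 17, 16, 8, 0), G = 57.
W^NE = Σw_i − G^NE + (Σα_i)·G^NE = 77 + 6.06·57 = 422.42.
Planner: ∂(Σu_j)/∂c_i = Σα_j − 1 = 6.06 > 0, so everyone contributes w_i; G^SO = 77, W^SO = 77 + 6.06·77 = 543.62.
Deadweight loss = 121.2.

121.2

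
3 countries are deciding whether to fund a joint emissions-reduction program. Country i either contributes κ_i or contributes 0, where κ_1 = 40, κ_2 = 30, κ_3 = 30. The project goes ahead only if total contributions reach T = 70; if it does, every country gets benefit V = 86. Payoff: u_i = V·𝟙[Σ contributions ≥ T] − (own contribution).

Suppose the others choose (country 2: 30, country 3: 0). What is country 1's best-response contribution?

Others' total = 30. Contributing 40 brings total to 70 ≥ 70: gain V − κ_1 = 46.
Best response: 40.

40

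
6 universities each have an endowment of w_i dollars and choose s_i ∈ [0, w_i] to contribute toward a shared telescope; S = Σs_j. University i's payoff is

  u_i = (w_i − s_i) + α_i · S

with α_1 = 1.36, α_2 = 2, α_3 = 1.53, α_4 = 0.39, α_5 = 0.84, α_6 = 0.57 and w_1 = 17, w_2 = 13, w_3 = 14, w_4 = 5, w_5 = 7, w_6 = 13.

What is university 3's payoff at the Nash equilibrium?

67.32

∂u_i/∂s_i = α_i − 1, so university i contributes w_i if α_i > 1, else 0.
α_i > 1 for i ∈ {1, 2, 3}; NE contributions (17, 13, 14, 0, 0, 0), S = 44.
u_3 = (14 − 14) + 1.53·44 = 67.32.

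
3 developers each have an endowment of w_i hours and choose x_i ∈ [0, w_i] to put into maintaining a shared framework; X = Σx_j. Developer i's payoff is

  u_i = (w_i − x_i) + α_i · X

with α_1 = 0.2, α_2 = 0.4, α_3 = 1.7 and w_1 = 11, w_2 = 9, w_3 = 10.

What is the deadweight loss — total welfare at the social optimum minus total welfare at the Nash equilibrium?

∂u_i/∂x_i = α_i − 1, so developer i contributes w_i if α_i > 1, else 0.
α_i > 1 for i ∈ {3}; NE contributions (0, 0, 10), X = 10.
W^NE = Σw_i − X^NE + (Σα_i)·X^NE = 30 + 1.3·10 = 43.
Planner: ∂(Σu_j)/∂x_i = Σα_j − 1 = 1.3 > 0, so everyone contributes w_i; X^SO = 30, W^SO = 30 + 1.3·30 = 69.
Deadweight loss = 26.

26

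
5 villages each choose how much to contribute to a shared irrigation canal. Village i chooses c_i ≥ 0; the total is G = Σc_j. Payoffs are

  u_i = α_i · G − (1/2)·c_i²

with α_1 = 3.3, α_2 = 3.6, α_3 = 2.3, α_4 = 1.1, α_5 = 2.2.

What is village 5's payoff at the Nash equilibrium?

25.08

Village i's FOC: ∂u_i/∂c_i = α_i − c_i = 0, so c_i* = α_i.
NE contributions = (3.3, 3.6, 2.3, 1.1, 2.2); G = 12.5.
u_5 = α_5·G − ½·(c_5)² = 2.2·12.5 − ½·2.2² = 25.08.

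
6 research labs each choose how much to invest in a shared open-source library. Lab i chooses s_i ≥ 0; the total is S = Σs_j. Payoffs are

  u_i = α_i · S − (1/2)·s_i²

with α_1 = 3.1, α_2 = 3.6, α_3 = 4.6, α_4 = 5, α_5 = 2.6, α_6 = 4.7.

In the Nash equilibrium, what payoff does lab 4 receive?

105.5

Lab i's FOC: ∂u_i/∂s_i = α_i − s_i = 0, so s_i* = α_i.
NE contributions = (3.1, 3.6, 4.6, 5, 2.6, 4.7); S = 23.6.
u_4 = α_4·S − ½·(s_4)² = 5·23.6 − ½·5² = 105.5.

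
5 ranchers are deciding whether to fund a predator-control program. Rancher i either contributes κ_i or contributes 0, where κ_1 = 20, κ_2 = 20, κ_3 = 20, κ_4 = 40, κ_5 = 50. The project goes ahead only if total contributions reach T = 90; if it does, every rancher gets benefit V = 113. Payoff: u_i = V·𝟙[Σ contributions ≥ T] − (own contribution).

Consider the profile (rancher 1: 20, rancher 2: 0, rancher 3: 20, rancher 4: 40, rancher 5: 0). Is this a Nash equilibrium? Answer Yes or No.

Total = 80 < 90: not provided.
Rancher 1 (pledges 20, payoff -20): dropping to 0 → total 60, payoff 0. Profitable deviation.

No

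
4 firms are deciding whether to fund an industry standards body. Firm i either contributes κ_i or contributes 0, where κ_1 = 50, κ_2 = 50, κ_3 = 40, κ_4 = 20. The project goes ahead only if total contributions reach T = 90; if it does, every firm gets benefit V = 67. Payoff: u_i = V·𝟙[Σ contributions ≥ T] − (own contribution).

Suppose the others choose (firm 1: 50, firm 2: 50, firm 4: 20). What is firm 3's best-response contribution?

Others' total = 120 ≥ 90; contributing adds cost 40 for no extra benefit.
Best response: 0.

0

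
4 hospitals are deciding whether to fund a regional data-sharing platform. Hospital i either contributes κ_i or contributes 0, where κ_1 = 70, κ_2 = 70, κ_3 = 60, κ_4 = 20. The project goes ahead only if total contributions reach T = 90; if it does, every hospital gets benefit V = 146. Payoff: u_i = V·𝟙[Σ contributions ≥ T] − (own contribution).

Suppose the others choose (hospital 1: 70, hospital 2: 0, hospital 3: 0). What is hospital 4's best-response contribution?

Others' total = 70. Contributing 20 brings total to 90 ≥ 90: gain V − κ_4 = 126.
Best response: 20.

20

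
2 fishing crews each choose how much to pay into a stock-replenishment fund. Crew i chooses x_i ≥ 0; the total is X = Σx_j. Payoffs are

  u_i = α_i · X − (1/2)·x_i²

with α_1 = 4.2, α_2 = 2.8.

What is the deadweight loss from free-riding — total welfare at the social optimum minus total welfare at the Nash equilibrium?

Crew i's FOC: ∂u_i/∂x_i = α_i − x_i = 0, so x_i* = α_i.
NE contributions = (4.2, 2.8); X = 7.
W^NE = (Σα)·X − ½Σα_i² = 7² − ½·25.48 = 36.26.
Planner sets x_i = Σα_j = 7 for every i, so X^SO = 2·7 = 14.
W^SO = (Σα)·X^SO − ½·2·(Σα)² = (2/2)·7² = 49.
Deadweight loss = W^SO − W^NE = 12.74.

12.74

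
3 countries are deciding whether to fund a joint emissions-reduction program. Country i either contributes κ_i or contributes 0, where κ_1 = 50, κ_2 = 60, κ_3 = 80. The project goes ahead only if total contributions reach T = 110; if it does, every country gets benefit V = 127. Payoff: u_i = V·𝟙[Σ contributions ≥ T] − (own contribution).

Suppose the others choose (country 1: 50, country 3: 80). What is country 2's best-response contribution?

0

Others' total = 130 ≥ 110; contributing adds cost 60 for no extra benefit.
Best response: 0.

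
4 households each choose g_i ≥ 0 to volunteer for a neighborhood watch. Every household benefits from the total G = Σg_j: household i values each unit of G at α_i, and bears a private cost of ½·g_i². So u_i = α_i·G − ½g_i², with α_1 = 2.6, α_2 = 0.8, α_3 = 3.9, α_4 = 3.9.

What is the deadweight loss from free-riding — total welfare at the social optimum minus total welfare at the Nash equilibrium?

144.35

Household i's FOC: ∂u_i/∂g_i = α_i − g_i = 0, so g_i* = α_i.
NE contributions = (2.6, 0.8, 3.9, 3.9); G = 11.2.
W^NE = (Σα)·G − ½Σα_i² = 11.2² − ½·37.82 = 106.53.
Planner sets g_i = Σα_j = 11.2 for every i, so G^SO = 4·11.2 = 44.8.
W^SO = (Σα)·G^SO − ½·4·(Σα)² = (4/2)·11.2² = 250.88.
Deadweight loss = W^SO − W^NE = 144.35.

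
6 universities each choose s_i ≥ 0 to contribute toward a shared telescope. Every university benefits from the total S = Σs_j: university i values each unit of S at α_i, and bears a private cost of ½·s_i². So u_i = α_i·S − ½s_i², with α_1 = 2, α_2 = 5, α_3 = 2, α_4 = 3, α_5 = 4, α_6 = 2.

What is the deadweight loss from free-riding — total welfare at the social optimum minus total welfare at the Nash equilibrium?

679

University i's FOC: ∂u_i/∂s_i = α_i − s_i = 0, so s_i* = α_i.
NE contributions = (2, 5, 2, 3, 4, 2); S = 18.
W^NE = (Σα)·S − ½Σα_i² = 18² − ½·62 = 293.
Planner sets s_i = Σα_j = 18 for every i, so S^SO = 6·18 = 108.
W^SO = (Σα)·S^SO − ½·6·(Σα)² = (6/2)·18² = 972.
Deadweight loss = W^SO − W^NE = 679.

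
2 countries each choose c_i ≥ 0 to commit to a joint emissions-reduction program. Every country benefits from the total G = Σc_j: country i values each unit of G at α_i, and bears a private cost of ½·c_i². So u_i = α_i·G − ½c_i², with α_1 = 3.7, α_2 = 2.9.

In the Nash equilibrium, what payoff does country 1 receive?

Country i's FOC: ∂u_i/∂c_i = α_i − c_i = 0, so c_i* = α_i.
NE contributions = (3.7, 2.9); G = 6.6.
u_1 = α_1·G − ½·(c_1)² = 3.7·6.6 − ½·3.7² = 17.575.

17.575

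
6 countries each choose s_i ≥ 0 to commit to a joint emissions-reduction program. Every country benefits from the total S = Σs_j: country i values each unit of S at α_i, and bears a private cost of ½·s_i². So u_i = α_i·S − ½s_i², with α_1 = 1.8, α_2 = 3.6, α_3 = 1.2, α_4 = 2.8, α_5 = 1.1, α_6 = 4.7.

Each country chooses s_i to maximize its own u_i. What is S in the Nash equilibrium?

15.2

Country i's FOC: ∂u_i/∂s_i = α_i − s_i = 0, so s_i* = α_i.
NE contributions = (1.8, 3.6, 1.2, 2.8, 1.1, 4.7); S = 15.2.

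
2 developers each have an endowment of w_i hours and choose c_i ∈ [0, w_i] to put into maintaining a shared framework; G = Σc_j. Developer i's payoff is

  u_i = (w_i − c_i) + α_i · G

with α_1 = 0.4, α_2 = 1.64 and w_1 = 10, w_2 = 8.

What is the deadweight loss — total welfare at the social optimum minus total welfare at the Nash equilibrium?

∂u_i/∂c_i = α_i − 1, so developer i contributes w_i if α_i > 1, else 0.
α_i > 1 for i ∈ {2}; NE contributions (0, 8), G = 8.
W^NE = Σw_i − G^NE + (Σα_i)·G^NE = 18 + 1.04·8 = 26.32.
Planner: ∂(Σu_j)/∂c_i = Σα_j − 1 = 1.04 > 0, so everyone contributes w_i; G^SO = 18, W^SO = 18 + 1.04·18 = 36.72.
Deadweight loss = 10.4.

10.4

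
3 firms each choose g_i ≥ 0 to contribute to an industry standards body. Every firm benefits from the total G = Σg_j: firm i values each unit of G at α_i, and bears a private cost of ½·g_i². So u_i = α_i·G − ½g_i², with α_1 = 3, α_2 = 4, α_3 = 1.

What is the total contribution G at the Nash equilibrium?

8

Firm i's FOC: ∂u_i/∂g_i = α_i − g_i = 0, so g_i* = α_i.
NE contributions = (3, 4, 1); G = 8.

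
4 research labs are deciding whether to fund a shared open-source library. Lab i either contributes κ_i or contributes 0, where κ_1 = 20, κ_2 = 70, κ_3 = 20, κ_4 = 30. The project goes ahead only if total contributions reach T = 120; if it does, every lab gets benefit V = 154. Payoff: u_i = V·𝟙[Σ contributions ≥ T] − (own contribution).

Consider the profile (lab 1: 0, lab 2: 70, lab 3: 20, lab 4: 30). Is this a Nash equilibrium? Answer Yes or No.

Yes

Total = 120 ≥ 120: provided.
Lab 1 (pledges 0, payoff 154): pledging 20 → total 140, payoff 134. No gain.
Lab 2 (pledges 70, payoff 84): dropping to 0 → total 50, payoff 0. No gain.
Lab 3 (pledges 20, payoff 134): dropping to 0 → total 100, payoff 0. No gain.
Lab 4 (pledges 30, payoff 124): dropping to 0 → total 90, payoff 0. No gain.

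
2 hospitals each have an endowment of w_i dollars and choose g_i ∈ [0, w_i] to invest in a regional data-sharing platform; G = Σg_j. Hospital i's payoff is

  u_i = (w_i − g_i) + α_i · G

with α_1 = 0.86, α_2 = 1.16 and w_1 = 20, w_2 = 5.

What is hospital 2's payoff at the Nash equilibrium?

∂u_i/∂g_i = α_i − 1, so hospital i contributes w_i if α_i > 1, else 0.
α_i > 1 for i ∈ {2}; NE contributions (0, 5), G = 5.
u_2 = (5 − 5) + 1.16·5 = 5.8.

5.8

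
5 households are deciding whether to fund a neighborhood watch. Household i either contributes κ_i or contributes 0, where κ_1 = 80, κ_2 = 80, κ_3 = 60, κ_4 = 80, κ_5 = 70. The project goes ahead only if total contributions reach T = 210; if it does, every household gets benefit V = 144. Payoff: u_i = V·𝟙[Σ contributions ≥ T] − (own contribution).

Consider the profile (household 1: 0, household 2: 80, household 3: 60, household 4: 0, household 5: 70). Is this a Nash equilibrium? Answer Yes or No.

Yes

Total = 210 ≥ 210: provided.
Household 1 (pledges 0, payoff 144): pledging 80 → total 290, payoff 64. No gain.
Household 2 (pledges 80, payoff 64): dropping to 0 → total 130, payoff 0. No gain.
Household 3 (pledges 60, payoff 84): dropping to 0 → total 150, payoff 0. No gain.
Household 4 (pledges 0, payoff 144): pledging 80 → total 290, payoff 64. No gain.
Household 5 (pledges 70, payoff 74): dropping to 0 → total 140, payoff 0. No gain.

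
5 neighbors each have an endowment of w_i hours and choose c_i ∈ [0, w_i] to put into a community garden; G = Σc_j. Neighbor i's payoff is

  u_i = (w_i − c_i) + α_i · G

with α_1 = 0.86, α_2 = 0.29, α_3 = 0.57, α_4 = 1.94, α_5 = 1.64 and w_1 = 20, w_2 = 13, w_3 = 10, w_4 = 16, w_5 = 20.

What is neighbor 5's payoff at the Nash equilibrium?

∂u_i/∂c_i = α_i − 1, so neighbor i contributes w_i if α_i > 1, else 0.
α_i > 1 for i ∈ {4, 5}; NE contributions (0, 0, 0, 16, 20), G = 36.
u_5 = (20 − 20) + 1.64·36 = 59.04.

59.04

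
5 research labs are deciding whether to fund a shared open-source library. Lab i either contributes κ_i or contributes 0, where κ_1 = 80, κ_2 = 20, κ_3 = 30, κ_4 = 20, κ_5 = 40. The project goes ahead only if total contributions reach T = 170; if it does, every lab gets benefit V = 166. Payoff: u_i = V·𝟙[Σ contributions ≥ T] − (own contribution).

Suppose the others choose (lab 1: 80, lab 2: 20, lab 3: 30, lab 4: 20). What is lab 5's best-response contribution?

40

Others' total = 150. Contributing 40 brings total to 190 ≥ 170: gain V − κ_5 = 126.
Best response: 40.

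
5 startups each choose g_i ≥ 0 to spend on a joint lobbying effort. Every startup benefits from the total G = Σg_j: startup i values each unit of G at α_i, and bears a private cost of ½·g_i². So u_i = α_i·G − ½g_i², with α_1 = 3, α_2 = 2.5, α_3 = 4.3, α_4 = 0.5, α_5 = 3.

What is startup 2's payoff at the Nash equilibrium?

Startup i's FOC: ∂u_i/∂g_i = α_i − g_i = 0, so g_i* = α_i.
NE contributions = (3, 2.5, 4.3, 0.5, 3); G = 13.3.
u_2 = α_2·G − ½·(g_2)² = 2.5·13.3 − ½·2.5² = 30.125.

30.125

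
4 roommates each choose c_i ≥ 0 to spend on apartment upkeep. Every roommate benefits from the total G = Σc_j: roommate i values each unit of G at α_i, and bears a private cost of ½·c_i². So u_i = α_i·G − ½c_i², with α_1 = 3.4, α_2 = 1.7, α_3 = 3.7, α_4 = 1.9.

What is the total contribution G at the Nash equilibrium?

10.7

Roommate i's FOC: ∂u_i/∂c_i = α_i − c_i = 0, so c_i* = α_i.
NE contributions = (3.4, 1.7, 3.7, 1.9); G = 10.7.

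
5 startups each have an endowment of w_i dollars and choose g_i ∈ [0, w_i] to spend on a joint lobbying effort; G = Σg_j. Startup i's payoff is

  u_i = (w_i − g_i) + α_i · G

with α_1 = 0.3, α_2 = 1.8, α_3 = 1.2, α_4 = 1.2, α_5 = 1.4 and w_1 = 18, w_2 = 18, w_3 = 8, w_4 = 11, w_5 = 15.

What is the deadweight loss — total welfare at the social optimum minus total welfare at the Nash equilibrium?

∂u_i/∂g_i = α_i − 1, so startup i contributes w_i if α_i > 1, else 0.
α_i > 1 for i ∈ {2, 3, 4, 5}; NE contributions (0, 18, 8, 11, 15), G = 52.
W^NE = Σw_i − G^NE + (Σα_i)·G^NE = 70 + 4.9·52 = 324.8.
Planner: ∂(Σu_j)/∂g_i = Σα_j − 1 = 4.9 > 0, so everyone contributes w_i; G^SO = 70, W^SO = 70 + 4.9·70 = 413.
Deadweight loss = 88.2.

88.2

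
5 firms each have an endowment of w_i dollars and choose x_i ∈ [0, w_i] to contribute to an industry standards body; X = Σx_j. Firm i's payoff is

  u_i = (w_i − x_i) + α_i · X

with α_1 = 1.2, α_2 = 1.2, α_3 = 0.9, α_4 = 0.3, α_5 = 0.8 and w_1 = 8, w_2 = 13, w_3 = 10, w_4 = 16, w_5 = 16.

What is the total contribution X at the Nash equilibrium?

21

∂u_i/∂x_i = α_i − 1, so firm i contributes w_i if α_i > 1, else 0.
α_i > 1 for i ∈ {1, 2}; NE contributions (8, 13, 0, 0, 0), X = 21.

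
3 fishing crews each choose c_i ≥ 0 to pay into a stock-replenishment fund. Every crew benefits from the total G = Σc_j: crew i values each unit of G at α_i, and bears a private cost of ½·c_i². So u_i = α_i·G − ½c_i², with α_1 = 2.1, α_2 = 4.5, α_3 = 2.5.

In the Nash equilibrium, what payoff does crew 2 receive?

Crew i's FOC: ∂u_i/∂c_i = α_i − c_i = 0, so c_i* = α_i.
NE contributions = (2.1, 4.5, 2.5); G = 9.1.
u_2 = α_2·G − ½·(c_2)² = 4.5·9.1 − ½·4.5² = 30.825.

30.825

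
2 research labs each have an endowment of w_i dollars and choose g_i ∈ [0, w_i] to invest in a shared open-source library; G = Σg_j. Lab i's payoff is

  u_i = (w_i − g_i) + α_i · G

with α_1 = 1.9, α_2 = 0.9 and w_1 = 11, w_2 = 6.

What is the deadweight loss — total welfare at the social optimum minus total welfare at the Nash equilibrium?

∂u_i/∂g_i = α_i − 1, so lab i contributes w_i if α_i > 1, else 0.
α_i > 1 for i ∈ {1}; NE contributions (11, 0), G = 11.
W^NE = Σw_i − G^NE + (Σα_i)·G^NE = 17 + 1.8·11 = 36.8.
Planner: ∂(Σu_j)/∂g_i = Σα_j − 1 = 1.8 > 0, so everyone contributes w_i; G^SO = 17, W^SO = 17 + 1.8·17 = 47.6.
Deadweight loss = 10.8.

10.8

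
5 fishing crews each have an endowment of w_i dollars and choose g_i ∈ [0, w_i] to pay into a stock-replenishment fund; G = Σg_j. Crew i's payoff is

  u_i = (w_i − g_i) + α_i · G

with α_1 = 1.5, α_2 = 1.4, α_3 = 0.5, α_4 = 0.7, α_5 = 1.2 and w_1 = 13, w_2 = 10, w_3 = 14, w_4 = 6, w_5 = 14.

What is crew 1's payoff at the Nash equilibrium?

∂u_i/∂g_i = α_i − 1, so crew i contributes w_i if α_i > 1, else 0.
α_i > 1 for i ∈ {1, 2, 5}; NE contributions (13, 10, 0, 0, 14), G = 37.
u_1 = (13 − 13) + 1.5·37 = 55.5.

55.5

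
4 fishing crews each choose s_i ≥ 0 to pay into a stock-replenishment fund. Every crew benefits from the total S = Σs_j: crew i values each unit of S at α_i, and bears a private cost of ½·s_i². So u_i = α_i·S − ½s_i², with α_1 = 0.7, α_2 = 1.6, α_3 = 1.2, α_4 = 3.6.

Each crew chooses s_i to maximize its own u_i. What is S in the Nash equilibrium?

Crew i's FOC: ∂u_i/∂s_i = α_i − s_i = 0, so s_i* = α_i.
NE contributions = (0.7, 1.6, 1.2, 3.6); S = 7.1.

7.1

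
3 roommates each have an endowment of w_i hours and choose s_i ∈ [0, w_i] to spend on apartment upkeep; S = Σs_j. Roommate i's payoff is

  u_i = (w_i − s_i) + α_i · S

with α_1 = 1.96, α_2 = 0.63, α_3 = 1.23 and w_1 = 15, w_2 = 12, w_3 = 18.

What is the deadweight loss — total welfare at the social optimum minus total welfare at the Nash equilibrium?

∂u_i/∂s_i = α_i − 1, so roommate i contributes w_i if α_i > 1, else 0.
α_i > 1 for i ∈ {1, 3}; NE contributions (15, 0, 18), S = 33.
W^NE = Σw_i − S^NE + (Σα_i)·S^NE = 45 + 2.82·33 = 138.06.
Planner: ∂(Σu_j)/∂s_i = Σα_j − 1 = 2.82 > 0, so everyone contributes w_i; S^SO = 45, W^SO = 45 + 2.82·45 = 171.9.
Deadweight loss = 33.84.

33.84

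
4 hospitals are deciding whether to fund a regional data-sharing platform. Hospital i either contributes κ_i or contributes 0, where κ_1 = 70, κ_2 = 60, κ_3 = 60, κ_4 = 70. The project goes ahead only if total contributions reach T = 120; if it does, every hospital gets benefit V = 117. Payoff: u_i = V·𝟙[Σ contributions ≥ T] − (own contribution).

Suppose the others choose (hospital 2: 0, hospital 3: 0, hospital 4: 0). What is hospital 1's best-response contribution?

Others' total = 0. Even contributing 70 gives 70 < 120: no benefit either way.
Best response: 0.

0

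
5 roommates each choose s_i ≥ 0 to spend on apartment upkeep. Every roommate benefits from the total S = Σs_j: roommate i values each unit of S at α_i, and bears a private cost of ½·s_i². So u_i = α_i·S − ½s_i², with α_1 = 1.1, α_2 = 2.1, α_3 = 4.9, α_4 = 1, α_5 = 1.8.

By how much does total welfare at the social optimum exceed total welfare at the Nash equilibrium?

Roommate i's FOC: ∂u_i/∂s_i = α_i − s_i = 0, so s_i* = α_i.
NE contributions = (1.1, 2.1, 4.9, 1, 1.8); S = 10.9.
W^NE = (Σα)·S − ½Σα_i² = 10.9² − ½·33.87 = 101.875.
Planner sets s_i = Σα_j = 10.9 for every i, so S^SO = 5·10.9 = 54.5.
W^SO = (Σα)·S^SO − ½·5·(Σα)² = (5/2)·10.9² = 297.025.
Deadweight loss = W^SO − W^NE = 195.15.

195.15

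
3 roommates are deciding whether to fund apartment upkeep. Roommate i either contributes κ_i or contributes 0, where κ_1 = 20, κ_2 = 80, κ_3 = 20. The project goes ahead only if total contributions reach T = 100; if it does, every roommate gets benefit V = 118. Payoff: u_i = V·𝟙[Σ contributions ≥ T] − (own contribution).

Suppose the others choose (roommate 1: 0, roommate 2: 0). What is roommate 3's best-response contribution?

Others' total = 0. Even contributing 20 gives 20 < 100: no benefit either way.
Best response: 0.

0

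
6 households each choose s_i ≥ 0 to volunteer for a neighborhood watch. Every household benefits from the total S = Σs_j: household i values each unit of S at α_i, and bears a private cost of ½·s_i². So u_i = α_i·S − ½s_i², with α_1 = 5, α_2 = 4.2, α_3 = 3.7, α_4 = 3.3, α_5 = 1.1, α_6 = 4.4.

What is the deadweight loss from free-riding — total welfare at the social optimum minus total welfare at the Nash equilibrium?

985.675

Household i's FOC: ∂u_i/∂s_i = α_i − s_i = 0, so s_i* = α_i.
NE contributions = (5, 4.2, 3.7, 3.3, 1.1, 4.4); S = 21.7.
W^NE = (Σα)·S − ½Σα_i² = 21.7² − ½·87.79 = 426.995.
Planner sets s_i = Σα_j = 21.7 for every i, so S^SO = 6·21.7 = 130.2.
W^SO = (Σα)·S^SO − ½·6·(Σα)² = (6/2)·21.7² = 1412.67.
Deadweight loss = W^SO − W^NE = 985.675.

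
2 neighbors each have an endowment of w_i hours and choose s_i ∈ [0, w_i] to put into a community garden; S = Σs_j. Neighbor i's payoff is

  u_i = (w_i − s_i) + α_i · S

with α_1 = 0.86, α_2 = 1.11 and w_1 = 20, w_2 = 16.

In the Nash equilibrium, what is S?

16

∂u_i/∂s_i = α_i − 1, so neighbor i contributes w_i if α_i > 1, else 0.
α_i > 1 for i ∈ {2}; NE contributions (0, 16), S = 16.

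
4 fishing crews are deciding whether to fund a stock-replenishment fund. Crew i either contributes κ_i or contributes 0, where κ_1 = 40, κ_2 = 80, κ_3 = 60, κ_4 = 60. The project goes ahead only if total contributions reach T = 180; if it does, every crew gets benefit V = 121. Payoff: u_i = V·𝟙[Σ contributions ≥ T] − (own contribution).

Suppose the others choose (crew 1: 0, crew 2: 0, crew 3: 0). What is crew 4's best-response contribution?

0

Others' total = 0. Even contributing 60 gives 60 < 180: no benefit either way.
Best response: 0.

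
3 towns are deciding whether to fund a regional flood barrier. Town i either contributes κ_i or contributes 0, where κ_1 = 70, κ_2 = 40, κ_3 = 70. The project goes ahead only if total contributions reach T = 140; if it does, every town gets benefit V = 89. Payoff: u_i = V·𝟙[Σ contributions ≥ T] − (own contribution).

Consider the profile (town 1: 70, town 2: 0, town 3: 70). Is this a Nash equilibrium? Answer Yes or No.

Yes

Total = 140 ≥ 140: provided.
Town 1 (pledges 70, payoff 19): dropping to 0 → total 70, payoff 0. No gain.
Town 2 (pledges 0, payoff 89): pledging 40 → total 180, payoff 49. No gain.
Town 3 (pledges 70, payoff 19): dropping to 0 → total 70, payoff 0. No gain.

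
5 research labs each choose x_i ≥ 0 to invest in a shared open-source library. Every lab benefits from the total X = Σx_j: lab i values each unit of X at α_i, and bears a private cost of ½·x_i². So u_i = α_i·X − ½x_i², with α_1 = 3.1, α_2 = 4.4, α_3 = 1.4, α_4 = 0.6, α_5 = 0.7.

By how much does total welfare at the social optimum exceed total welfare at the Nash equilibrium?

171.95

Lab i's FOC: ∂u_i/∂x_i = α_i − x_i = 0, so x_i* = α_i.
NE contributions = (3.1, 4.4, 1.4, 0.6, 0.7); X = 10.2.
W^NE = (Σα)·X − ½Σα_i² = 10.2² − ½·31.78 = 88.15.
Planner sets x_i = Σα_j = 10.2 for every i, so X^SO = 5·10.2 = 51.
W^SO = (Σα)·X^SO − ½·5·(Σα)² = (5/2)·10.2² = 260.1.
Deadweight loss = W^SO − W^NE = 171.95.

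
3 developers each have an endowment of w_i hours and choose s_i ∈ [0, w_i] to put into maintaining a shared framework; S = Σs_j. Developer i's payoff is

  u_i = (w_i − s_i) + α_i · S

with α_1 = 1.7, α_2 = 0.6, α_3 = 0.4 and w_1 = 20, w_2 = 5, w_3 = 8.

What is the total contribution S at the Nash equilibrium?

∂u_i/∂s_i = α_i − 1, so developer i contributes w_i if α_i > 1, else 0.
α_i > 1 for i ∈ {1}; NE contributions (20, 0, 0), S = 20.

20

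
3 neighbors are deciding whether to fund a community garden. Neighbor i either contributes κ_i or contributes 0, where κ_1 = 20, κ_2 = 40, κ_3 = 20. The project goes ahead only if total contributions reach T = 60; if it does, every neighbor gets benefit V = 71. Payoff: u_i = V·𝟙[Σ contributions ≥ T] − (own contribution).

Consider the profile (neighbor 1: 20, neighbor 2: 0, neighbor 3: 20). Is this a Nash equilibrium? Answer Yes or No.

No

Total = 40 < 60: not provided.
Neighbor 1 (pledges 20, payoff -20): dropping to 0 → total 20, payoff 0. Profitable deviation.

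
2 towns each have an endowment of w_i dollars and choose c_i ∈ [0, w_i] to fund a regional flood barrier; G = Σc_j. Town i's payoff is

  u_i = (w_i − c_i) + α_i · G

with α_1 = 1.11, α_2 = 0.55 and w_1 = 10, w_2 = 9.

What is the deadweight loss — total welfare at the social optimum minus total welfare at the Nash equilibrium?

5.94

∂u_i/∂c_i = α_i − 1, so town i contributes w_i if α_i > 1, else 0.
α_i > 1 for i ∈ {1}; NE contributions (10, 0), G = 10.
W^NE = Σw_i − G^NE + (Σα_i)·G^NE = 19 + 0.66·10 = 25.6.
Planner: ∂(Σu_j)/∂c_i = Σα_j − 1 = 0.66 > 0, so everyone contributes w_i; G^SO = 19, W^SO = 19 + 0.66·19 = 31.54.
Deadweight loss = 5.94.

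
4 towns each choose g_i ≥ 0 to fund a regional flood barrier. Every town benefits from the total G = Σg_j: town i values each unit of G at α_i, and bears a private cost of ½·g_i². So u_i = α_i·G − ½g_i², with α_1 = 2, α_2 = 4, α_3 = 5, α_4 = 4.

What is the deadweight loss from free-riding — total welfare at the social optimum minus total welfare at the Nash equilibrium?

Town i's FOC: ∂u_i/∂g_i = α_i − g_i = 0, so g_i* = α_i.
NE contributions = (2, 4, 5, 4); G = 15.
W^NE = (Σα)·G − ½Σα_i² = 15² − ½·61 = 194.5.
Planner sets g_i = Σα_j = 15 for every i, so G^SO = 4·15 = 60.
W^SO = (Σα)·G^SO − ½·4·(Σα)² = (4/2)·15² = 450.
Deadweight loss = W^SO − W^NE = 255.5.

255.5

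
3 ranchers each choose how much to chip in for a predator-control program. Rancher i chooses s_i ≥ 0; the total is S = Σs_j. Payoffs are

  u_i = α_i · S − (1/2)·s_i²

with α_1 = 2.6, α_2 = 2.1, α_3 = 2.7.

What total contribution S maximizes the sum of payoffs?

22.2

Planner FOC: ∂(Σu_j)/∂s_i = (Σα_j) − s_i = 0, so s_i^SO = Σα_j = 7.4 for every i; S^SO = 22.2.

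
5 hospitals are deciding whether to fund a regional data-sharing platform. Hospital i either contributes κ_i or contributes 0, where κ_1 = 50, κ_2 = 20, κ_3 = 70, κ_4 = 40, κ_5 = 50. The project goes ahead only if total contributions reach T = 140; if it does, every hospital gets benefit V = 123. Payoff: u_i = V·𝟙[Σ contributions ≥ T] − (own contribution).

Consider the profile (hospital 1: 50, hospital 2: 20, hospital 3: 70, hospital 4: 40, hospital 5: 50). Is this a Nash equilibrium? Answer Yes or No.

Total = 230 ≥ 140: provided.
Hospital 1 (pledges 50, payoff 73): dropping to 0 → total 180, payoff 123. Profitable deviation.

No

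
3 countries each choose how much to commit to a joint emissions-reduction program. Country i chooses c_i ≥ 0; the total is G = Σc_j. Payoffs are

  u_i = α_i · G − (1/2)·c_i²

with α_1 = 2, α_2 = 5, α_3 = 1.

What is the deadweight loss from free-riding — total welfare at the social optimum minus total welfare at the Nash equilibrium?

Country i's FOC: ∂u_i/∂c_i = α_i − c_i = 0, so c_i* = α_i.
NE contributions = (2, 5, 1); G = 8.
W^NE = (Σα)·G − ½Σα_i² = 8² − ½·30 = 49.
Planner sets c_i = Σα_j = 8 for every i, so G^SO = 3·8 = 24.
W^SO = (Σα)·G^SO − ½·3·(Σα)² = (3/2)·8² = 96.
Deadweight loss = W^SO − W^NE = 47.

47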